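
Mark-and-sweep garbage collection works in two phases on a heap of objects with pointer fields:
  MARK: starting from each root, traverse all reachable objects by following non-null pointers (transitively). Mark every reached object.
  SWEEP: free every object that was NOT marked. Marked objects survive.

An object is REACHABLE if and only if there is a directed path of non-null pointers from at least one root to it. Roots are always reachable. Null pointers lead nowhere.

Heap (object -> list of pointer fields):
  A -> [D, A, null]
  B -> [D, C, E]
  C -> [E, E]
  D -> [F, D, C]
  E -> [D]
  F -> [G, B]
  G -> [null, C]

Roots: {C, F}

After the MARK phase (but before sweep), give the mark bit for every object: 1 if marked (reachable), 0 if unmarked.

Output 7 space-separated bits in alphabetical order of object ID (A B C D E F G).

Roots: C F
Mark C: refs=E E, marked=C
Mark F: refs=G B, marked=C F
Mark E: refs=D, marked=C E F
Mark G: refs=null C, marked=C E F G
Mark B: refs=D C E, marked=B C E F G
Mark D: refs=F D C, marked=B C D E F G
Unmarked (collected): A

Answer: 0 1 1 1 1 1 1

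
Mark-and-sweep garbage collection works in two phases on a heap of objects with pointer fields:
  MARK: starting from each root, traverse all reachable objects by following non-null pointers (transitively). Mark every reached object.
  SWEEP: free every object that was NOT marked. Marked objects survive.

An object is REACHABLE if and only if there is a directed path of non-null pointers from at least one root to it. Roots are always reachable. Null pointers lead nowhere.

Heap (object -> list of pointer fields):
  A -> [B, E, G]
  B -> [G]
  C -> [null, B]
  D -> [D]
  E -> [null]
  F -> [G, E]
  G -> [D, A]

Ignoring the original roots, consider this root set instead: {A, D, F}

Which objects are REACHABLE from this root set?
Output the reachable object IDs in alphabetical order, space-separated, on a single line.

Answer: A B D E F G

Derivation:
Roots: A D F
Mark A: refs=B E G, marked=A
Mark D: refs=D, marked=A D
Mark F: refs=G E, marked=A D F
Mark B: refs=G, marked=A B D F
Mark E: refs=null, marked=A B D E F
Mark G: refs=D A, marked=A B D E F G
Unmarked (collected): C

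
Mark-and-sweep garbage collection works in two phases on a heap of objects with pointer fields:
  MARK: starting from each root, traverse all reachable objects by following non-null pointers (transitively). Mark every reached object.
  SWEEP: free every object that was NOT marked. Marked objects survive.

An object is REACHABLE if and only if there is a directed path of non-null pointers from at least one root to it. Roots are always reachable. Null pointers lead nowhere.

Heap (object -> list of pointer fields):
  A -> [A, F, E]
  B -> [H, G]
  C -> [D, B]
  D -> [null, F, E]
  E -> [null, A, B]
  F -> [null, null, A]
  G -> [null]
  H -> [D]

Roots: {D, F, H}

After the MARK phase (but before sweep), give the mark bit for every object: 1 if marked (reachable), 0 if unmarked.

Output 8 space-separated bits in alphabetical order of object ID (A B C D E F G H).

Answer: 1 1 0 1 1 1 1 1

Derivation:
Roots: D F H
Mark D: refs=null F E, marked=D
Mark F: refs=null null A, marked=D F
Mark H: refs=D, marked=D F H
Mark E: refs=null A B, marked=D E F H
Mark A: refs=A F E, marked=A D E F H
Mark B: refs=H G, marked=A B D E F H
Mark G: refs=null, marked=A B D E F G H
Unmarked (collected): C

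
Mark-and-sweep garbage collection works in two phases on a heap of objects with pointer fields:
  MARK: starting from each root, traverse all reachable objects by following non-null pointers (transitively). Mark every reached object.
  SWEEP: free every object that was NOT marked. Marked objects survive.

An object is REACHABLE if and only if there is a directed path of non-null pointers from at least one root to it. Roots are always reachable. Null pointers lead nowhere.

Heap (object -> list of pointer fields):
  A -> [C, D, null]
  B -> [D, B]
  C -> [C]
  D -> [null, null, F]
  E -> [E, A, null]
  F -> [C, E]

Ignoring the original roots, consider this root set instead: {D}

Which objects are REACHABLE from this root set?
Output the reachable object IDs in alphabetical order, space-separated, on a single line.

Roots: D
Mark D: refs=null null F, marked=D
Mark F: refs=C E, marked=D F
Mark C: refs=C, marked=C D F
Mark E: refs=E A null, marked=C D E F
Mark A: refs=C D null, marked=A C D E F
Unmarked (collected): B

Answer: A C D E F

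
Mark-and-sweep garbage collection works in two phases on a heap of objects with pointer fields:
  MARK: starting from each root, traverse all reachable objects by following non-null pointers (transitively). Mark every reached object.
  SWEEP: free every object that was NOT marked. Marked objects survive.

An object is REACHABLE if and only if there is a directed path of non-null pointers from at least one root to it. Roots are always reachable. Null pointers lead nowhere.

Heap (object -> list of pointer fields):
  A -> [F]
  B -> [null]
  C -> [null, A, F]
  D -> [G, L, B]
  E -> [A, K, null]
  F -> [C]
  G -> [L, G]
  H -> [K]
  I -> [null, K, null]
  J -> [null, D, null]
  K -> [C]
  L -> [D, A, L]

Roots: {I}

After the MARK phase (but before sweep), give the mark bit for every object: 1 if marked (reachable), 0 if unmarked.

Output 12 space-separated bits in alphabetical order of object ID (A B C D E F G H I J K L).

Answer: 1 0 1 0 0 1 0 0 1 0 1 0

Derivation:
Roots: I
Mark I: refs=null K null, marked=I
Mark K: refs=C, marked=I K
Mark C: refs=null A F, marked=C I K
Mark A: refs=F, marked=A C I K
Mark F: refs=C, marked=A C F I K
Unmarked (collected): B D E G H J L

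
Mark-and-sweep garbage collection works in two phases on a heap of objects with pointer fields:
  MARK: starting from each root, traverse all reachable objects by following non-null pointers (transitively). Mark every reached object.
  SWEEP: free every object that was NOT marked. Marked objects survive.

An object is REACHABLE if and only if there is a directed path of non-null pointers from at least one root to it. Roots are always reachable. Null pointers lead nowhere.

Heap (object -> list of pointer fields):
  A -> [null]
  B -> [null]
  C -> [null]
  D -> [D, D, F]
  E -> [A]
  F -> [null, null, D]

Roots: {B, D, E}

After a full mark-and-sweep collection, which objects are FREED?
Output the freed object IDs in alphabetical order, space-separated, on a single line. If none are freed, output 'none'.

Answer: C

Derivation:
Roots: B D E
Mark B: refs=null, marked=B
Mark D: refs=D D F, marked=B D
Mark E: refs=A, marked=B D E
Mark F: refs=null null D, marked=B D E F
Mark A: refs=null, marked=A B D E F
Unmarked (collected): C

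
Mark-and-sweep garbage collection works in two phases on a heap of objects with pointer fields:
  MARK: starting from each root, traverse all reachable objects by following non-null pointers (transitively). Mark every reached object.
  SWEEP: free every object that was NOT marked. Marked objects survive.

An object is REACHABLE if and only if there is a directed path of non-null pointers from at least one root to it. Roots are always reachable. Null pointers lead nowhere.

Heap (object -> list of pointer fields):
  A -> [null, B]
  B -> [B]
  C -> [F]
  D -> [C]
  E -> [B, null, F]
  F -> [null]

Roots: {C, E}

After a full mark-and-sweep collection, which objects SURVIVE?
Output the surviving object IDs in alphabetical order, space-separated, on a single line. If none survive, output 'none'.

Answer: B C E F

Derivation:
Roots: C E
Mark C: refs=F, marked=C
Mark E: refs=B null F, marked=C E
Mark F: refs=null, marked=C E F
Mark B: refs=B, marked=B C E F
Unmarked (collected): A D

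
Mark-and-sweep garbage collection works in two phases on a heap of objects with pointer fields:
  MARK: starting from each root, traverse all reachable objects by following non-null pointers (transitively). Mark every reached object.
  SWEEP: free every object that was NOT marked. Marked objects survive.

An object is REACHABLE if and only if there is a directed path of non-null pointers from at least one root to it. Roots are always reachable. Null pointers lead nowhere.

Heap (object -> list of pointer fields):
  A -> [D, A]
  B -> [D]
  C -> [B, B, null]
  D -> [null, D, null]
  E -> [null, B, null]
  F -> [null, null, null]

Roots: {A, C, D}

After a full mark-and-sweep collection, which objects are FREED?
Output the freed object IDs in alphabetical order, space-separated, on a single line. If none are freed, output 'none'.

Roots: A C D
Mark A: refs=D A, marked=A
Mark C: refs=B B null, marked=A C
Mark D: refs=null D null, marked=A C D
Mark B: refs=D, marked=A B C D
Unmarked (collected): E F

Answer: E F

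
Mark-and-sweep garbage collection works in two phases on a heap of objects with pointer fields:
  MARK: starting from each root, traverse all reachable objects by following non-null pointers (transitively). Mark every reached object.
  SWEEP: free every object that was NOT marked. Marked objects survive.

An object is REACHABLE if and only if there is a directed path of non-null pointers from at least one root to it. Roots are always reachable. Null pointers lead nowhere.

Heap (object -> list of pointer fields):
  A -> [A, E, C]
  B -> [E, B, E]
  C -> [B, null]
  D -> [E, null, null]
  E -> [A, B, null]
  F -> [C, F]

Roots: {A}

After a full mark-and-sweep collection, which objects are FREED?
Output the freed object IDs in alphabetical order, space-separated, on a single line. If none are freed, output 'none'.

Roots: A
Mark A: refs=A E C, marked=A
Mark E: refs=A B null, marked=A E
Mark C: refs=B null, marked=A C E
Mark B: refs=E B E, marked=A B C E
Unmarked (collected): D F

Answer: D F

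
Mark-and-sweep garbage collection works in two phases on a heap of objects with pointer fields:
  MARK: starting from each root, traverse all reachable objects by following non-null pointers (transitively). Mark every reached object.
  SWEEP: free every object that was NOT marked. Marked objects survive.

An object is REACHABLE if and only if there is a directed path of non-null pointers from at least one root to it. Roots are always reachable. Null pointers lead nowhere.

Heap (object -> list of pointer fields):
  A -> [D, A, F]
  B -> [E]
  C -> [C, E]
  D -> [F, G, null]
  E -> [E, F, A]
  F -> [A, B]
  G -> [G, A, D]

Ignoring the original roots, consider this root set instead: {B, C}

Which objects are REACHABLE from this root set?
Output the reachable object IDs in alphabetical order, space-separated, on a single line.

Answer: A B C D E F G

Derivation:
Roots: B C
Mark B: refs=E, marked=B
Mark C: refs=C E, marked=B C
Mark E: refs=E F A, marked=B C E
Mark F: refs=A B, marked=B C E F
Mark A: refs=D A F, marked=A B C E F
Mark D: refs=F G null, marked=A B C D E F
Mark G: refs=G A D, marked=A B C D E F G
Unmarked (collected): (none)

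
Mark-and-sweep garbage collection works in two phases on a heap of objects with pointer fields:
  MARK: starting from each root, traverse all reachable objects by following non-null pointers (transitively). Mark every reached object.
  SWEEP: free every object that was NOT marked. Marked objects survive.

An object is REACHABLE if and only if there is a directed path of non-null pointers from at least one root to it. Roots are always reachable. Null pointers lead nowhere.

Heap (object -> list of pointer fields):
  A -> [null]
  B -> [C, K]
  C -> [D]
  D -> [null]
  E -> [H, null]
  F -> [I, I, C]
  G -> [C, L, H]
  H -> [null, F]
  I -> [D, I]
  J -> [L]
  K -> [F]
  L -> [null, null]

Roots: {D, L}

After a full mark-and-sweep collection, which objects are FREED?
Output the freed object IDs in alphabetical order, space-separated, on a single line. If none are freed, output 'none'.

Roots: D L
Mark D: refs=null, marked=D
Mark L: refs=null null, marked=D L
Unmarked (collected): A B C E F G H I J K

Answer: A B C E F G H I J K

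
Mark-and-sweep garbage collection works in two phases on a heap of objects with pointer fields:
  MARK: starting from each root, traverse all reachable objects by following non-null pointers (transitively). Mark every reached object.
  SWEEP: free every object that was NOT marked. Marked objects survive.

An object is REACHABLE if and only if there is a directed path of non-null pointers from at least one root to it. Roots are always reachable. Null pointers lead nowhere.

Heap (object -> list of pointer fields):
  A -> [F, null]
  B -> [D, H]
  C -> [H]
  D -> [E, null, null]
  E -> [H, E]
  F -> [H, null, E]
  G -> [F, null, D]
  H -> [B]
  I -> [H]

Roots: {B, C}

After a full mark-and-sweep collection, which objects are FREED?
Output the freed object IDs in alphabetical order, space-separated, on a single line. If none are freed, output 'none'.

Roots: B C
Mark B: refs=D H, marked=B
Mark C: refs=H, marked=B C
Mark D: refs=E null null, marked=B C D
Mark H: refs=B, marked=B C D H
Mark E: refs=H E, marked=B C D E H
Unmarked (collected): A F G I

Answer: A F G I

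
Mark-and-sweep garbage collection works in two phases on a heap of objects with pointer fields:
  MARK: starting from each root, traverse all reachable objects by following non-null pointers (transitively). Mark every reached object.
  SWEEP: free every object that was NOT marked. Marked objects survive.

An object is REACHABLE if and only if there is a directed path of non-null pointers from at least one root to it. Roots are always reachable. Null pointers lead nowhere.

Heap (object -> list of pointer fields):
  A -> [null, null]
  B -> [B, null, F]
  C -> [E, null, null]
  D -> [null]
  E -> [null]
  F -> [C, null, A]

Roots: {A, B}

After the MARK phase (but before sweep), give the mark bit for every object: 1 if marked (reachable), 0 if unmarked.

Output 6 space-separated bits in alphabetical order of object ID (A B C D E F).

Roots: A B
Mark A: refs=null null, marked=A
Mark B: refs=B null F, marked=A B
Mark F: refs=C null A, marked=A B F
Mark C: refs=E null null, marked=A B C F
Mark E: refs=null, marked=A B C E F
Unmarked (collected): D

Answer: 1 1 1 0 1 1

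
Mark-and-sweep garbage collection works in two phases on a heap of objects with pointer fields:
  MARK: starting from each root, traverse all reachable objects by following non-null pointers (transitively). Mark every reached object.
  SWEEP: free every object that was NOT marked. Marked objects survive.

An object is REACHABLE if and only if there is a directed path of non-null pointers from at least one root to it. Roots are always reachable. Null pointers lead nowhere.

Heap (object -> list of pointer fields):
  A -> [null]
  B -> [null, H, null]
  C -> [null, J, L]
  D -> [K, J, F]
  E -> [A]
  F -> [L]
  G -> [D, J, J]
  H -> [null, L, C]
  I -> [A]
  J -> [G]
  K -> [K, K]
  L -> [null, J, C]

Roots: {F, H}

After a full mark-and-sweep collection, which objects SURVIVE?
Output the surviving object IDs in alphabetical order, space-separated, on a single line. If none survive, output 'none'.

Answer: C D F G H J K L

Derivation:
Roots: F H
Mark F: refs=L, marked=F
Mark H: refs=null L C, marked=F H
Mark L: refs=null J C, marked=F H L
Mark C: refs=null J L, marked=C F H L
Mark J: refs=G, marked=C F H J L
Mark G: refs=D J J, marked=C F G H J L
Mark D: refs=K J F, marked=C D F G H J L
Mark K: refs=K K, marked=C D F G H J K L
Unmarked (collected): A B E I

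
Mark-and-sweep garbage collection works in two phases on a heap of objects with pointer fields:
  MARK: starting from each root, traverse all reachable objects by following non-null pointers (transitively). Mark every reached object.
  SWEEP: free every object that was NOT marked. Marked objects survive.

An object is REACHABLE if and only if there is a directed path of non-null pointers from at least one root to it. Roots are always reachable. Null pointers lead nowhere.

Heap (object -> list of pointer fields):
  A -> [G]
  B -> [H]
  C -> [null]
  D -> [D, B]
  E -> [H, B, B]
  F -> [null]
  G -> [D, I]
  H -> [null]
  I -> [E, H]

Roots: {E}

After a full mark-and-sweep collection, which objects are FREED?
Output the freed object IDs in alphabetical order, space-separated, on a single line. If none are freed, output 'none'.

Roots: E
Mark E: refs=H B B, marked=E
Mark H: refs=null, marked=E H
Mark B: refs=H, marked=B E H
Unmarked (collected): A C D F G I

Answer: A C D F G I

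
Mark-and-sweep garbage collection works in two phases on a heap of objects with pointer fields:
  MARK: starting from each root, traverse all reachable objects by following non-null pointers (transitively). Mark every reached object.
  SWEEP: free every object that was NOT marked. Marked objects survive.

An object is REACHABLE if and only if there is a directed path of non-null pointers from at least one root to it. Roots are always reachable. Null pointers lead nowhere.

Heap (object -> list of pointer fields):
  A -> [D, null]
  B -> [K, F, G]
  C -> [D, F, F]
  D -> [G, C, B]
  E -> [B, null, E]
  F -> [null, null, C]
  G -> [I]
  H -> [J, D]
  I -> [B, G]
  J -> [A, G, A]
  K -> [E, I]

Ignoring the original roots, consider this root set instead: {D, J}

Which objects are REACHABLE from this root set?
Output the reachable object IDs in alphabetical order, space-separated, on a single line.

Answer: A B C D E F G I J K

Derivation:
Roots: D J
Mark D: refs=G C B, marked=D
Mark J: refs=A G A, marked=D J
Mark G: refs=I, marked=D G J
Mark C: refs=D F F, marked=C D G J
Mark B: refs=K F G, marked=B C D G J
Mark A: refs=D null, marked=A B C D G J
Mark I: refs=B G, marked=A B C D G I J
Mark F: refs=null null C, marked=A B C D F G I J
Mark K: refs=E I, marked=A B C D F G I J K
Mark E: refs=B null E, marked=A B C D E F G I J K
Unmarked (collected): H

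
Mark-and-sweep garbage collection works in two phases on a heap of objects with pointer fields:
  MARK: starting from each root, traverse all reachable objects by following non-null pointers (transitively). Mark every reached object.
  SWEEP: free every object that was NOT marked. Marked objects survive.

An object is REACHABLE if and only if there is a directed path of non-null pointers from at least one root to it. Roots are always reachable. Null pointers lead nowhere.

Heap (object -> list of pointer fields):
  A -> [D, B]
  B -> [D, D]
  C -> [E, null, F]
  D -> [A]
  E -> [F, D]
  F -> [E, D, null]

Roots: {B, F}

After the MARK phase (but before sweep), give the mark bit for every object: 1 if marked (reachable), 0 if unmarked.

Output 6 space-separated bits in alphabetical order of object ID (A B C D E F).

Roots: B F
Mark B: refs=D D, marked=B
Mark F: refs=E D null, marked=B F
Mark D: refs=A, marked=B D F
Mark E: refs=F D, marked=B D E F
Mark A: refs=D B, marked=A B D E F
Unmarked (collected): C

Answer: 1 1 0 1 1 1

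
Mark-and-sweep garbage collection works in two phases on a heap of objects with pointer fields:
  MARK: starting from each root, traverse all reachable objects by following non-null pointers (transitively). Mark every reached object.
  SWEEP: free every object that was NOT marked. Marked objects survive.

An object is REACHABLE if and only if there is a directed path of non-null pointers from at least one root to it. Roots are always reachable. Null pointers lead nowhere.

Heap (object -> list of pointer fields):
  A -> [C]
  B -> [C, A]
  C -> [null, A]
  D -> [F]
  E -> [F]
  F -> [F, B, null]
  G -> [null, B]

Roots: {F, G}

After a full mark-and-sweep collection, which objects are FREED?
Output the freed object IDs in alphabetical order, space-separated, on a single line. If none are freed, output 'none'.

Answer: D E

Derivation:
Roots: F G
Mark F: refs=F B null, marked=F
Mark G: refs=null B, marked=F G
Mark B: refs=C A, marked=B F G
Mark C: refs=null A, marked=B C F G
Mark A: refs=C, marked=A B C F G
Unmarked (collected): D E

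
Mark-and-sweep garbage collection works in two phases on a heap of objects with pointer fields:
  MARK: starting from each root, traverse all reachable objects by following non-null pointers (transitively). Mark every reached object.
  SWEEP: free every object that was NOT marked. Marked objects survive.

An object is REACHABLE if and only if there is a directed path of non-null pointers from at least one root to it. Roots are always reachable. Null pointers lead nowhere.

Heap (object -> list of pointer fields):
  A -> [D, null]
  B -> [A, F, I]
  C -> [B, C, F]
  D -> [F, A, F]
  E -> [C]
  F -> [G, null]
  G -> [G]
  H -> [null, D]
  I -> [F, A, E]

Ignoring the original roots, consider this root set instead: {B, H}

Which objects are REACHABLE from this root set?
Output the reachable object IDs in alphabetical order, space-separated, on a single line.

Roots: B H
Mark B: refs=A F I, marked=B
Mark H: refs=null D, marked=B H
Mark A: refs=D null, marked=A B H
Mark F: refs=G null, marked=A B F H
Mark I: refs=F A E, marked=A B F H I
Mark D: refs=F A F, marked=A B D F H I
Mark G: refs=G, marked=A B D F G H I
Mark E: refs=C, marked=A B D E F G H I
Mark C: refs=B C F, marked=A B C D E F G H I
Unmarked (collected): (none)

Answer: A B C D E F G H I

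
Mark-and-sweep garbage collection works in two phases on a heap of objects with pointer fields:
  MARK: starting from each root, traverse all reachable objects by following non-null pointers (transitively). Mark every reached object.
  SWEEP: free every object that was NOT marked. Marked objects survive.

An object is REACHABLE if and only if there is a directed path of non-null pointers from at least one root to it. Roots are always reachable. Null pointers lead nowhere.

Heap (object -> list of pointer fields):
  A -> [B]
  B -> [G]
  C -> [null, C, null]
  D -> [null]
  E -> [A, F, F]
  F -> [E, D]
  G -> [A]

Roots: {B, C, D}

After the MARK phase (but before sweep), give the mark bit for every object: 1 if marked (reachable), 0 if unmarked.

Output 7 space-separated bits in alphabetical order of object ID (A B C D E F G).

Answer: 1 1 1 1 0 0 1

Derivation:
Roots: B C D
Mark B: refs=G, marked=B
Mark C: refs=null C null, marked=B C
Mark D: refs=null, marked=B C D
Mark G: refs=A, marked=B C D G
Mark A: refs=B, marked=A B C D G
Unmarked (collected): E F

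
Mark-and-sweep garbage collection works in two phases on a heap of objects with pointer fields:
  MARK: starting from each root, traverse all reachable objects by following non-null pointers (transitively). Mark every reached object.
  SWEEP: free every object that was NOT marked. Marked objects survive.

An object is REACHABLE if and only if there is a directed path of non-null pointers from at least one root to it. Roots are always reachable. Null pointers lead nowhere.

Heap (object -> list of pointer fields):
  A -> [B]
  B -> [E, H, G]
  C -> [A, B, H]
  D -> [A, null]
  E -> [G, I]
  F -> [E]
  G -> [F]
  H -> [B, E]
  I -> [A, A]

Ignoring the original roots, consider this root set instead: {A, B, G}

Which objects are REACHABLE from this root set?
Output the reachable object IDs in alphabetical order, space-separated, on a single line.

Answer: A B E F G H I

Derivation:
Roots: A B G
Mark A: refs=B, marked=A
Mark B: refs=E H G, marked=A B
Mark G: refs=F, marked=A B G
Mark E: refs=G I, marked=A B E G
Mark H: refs=B E, marked=A B E G H
Mark F: refs=E, marked=A B E F G H
Mark I: refs=A A, marked=A B E F G H I
Unmarked (collected): C D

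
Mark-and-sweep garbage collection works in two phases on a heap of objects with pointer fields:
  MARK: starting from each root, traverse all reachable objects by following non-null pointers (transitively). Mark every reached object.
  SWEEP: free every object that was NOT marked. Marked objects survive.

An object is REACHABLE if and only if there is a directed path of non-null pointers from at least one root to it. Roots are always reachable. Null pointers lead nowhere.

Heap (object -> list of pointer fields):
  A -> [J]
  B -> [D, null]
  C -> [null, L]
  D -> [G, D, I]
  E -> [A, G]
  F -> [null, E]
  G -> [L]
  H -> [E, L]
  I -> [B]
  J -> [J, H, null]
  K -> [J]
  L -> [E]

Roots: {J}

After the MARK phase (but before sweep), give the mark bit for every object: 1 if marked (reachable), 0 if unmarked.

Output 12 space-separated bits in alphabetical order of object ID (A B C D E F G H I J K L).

Roots: J
Mark J: refs=J H null, marked=J
Mark H: refs=E L, marked=H J
Mark E: refs=A G, marked=E H J
Mark L: refs=E, marked=E H J L
Mark A: refs=J, marked=A E H J L
Mark G: refs=L, marked=A E G H J L
Unmarked (collected): B C D F I K

Answer: 1 0 0 0 1 0 1 1 0 1 0 1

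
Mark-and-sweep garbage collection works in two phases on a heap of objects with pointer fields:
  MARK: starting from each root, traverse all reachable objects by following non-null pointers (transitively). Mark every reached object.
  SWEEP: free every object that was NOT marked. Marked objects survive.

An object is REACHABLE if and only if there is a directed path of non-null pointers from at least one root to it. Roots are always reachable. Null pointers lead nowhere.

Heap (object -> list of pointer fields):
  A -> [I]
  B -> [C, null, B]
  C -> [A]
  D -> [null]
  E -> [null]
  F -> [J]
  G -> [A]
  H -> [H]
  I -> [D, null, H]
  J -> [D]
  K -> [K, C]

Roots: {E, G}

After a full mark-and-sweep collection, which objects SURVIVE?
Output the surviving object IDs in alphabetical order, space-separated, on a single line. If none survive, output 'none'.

Answer: A D E G H I

Derivation:
Roots: E G
Mark E: refs=null, marked=E
Mark G: refs=A, marked=E G
Mark A: refs=I, marked=A E G
Mark I: refs=D null H, marked=A E G I
Mark D: refs=null, marked=A D E G I
Mark H: refs=H, marked=A D E G H I
Unmarked (collected): B C F J K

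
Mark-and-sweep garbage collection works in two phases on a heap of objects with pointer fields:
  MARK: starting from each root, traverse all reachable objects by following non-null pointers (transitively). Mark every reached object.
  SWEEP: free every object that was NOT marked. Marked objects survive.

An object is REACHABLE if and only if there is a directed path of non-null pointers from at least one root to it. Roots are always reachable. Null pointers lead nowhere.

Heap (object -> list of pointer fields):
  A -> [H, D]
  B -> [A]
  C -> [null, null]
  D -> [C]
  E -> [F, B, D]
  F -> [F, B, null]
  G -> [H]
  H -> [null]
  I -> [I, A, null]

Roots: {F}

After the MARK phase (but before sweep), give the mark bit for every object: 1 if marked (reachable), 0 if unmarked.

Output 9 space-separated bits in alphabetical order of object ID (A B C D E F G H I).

Answer: 1 1 1 1 0 1 0 1 0

Derivation:
Roots: F
Mark F: refs=F B null, marked=F
Mark B: refs=A, marked=B F
Mark A: refs=H D, marked=A B F
Mark H: refs=null, marked=A B F H
Mark D: refs=C, marked=A B D F H
Mark C: refs=null null, marked=A B C D F H
Unmarked (collected): E G I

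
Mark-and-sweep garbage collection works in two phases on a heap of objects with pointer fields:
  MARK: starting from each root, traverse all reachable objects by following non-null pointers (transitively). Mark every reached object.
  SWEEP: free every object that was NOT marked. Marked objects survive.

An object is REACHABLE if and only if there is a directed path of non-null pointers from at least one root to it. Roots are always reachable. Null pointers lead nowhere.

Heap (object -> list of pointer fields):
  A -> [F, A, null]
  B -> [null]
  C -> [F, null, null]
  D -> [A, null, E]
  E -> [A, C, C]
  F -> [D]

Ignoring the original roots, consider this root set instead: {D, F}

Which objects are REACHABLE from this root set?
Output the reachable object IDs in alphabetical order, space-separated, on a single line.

Answer: A C D E F

Derivation:
Roots: D F
Mark D: refs=A null E, marked=D
Mark F: refs=D, marked=D F
Mark A: refs=F A null, marked=A D F
Mark E: refs=A C C, marked=A D E F
Mark C: refs=F null null, marked=A C D E F
Unmarked (collected): B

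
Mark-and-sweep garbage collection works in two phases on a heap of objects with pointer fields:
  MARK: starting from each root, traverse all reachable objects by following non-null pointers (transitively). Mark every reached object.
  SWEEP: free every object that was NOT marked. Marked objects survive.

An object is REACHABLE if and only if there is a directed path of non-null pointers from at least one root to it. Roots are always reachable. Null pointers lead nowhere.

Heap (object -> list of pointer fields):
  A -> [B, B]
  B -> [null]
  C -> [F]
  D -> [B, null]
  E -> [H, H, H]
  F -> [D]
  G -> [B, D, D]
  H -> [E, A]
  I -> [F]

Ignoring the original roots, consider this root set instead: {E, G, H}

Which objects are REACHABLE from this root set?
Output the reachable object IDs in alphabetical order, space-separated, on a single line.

Roots: E G H
Mark E: refs=H H H, marked=E
Mark G: refs=B D D, marked=E G
Mark H: refs=E A, marked=E G H
Mark B: refs=null, marked=B E G H
Mark D: refs=B null, marked=B D E G H
Mark A: refs=B B, marked=A B D E G H
Unmarked (collected): C F I

Answer: A B D E G H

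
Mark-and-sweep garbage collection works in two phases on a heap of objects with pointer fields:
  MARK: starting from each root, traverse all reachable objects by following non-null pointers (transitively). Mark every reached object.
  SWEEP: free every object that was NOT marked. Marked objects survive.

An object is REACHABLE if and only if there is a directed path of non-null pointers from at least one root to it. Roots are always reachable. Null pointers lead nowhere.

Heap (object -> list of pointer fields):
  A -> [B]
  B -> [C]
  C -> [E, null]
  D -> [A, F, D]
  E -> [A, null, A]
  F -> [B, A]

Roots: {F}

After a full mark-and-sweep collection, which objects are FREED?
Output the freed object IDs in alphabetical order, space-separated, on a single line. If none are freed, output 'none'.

Answer: D

Derivation:
Roots: F
Mark F: refs=B A, marked=F
Mark B: refs=C, marked=B F
Mark A: refs=B, marked=A B F
Mark C: refs=E null, marked=A B C F
Mark E: refs=A null A, marked=A B C E F
Unmarked (collected): D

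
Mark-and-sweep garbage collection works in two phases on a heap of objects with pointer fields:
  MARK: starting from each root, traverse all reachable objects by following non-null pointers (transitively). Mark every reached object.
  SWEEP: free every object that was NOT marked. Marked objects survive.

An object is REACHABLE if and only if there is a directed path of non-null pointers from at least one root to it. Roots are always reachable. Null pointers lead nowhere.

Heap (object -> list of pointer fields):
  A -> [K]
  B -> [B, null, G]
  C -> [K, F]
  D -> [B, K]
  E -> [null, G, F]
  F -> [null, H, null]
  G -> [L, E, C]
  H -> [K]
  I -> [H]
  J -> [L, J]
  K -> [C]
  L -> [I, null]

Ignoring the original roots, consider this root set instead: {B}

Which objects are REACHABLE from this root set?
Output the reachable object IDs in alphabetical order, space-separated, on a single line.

Answer: B C E F G H I K L

Derivation:
Roots: B
Mark B: refs=B null G, marked=B
Mark G: refs=L E C, marked=B G
Mark L: refs=I null, marked=B G L
Mark E: refs=null G F, marked=B E G L
Mark C: refs=K F, marked=B C E G L
Mark I: refs=H, marked=B C E G I L
Mark F: refs=null H null, marked=B C E F G I L
Mark K: refs=C, marked=B C E F G I K L
Mark H: refs=K, marked=B C E F G H I K L
Unmarked (collected): A D J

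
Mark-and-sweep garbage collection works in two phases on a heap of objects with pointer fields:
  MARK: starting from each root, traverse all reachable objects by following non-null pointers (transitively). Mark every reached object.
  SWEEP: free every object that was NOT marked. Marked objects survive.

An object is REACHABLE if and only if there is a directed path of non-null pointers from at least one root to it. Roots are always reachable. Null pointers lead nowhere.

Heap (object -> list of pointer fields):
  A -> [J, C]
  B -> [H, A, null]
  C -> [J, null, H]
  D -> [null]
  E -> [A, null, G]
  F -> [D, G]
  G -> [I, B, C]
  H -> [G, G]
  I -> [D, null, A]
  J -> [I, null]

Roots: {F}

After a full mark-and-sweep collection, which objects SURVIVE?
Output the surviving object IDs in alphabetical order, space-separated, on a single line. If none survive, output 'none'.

Answer: A B C D F G H I J

Derivation:
Roots: F
Mark F: refs=D G, marked=F
Mark D: refs=null, marked=D F
Mark G: refs=I B C, marked=D F G
Mark I: refs=D null A, marked=D F G I
Mark B: refs=H A null, marked=B D F G I
Mark C: refs=J null H, marked=B C D F G I
Mark A: refs=J C, marked=A B C D F G I
Mark H: refs=G G, marked=A B C D F G H I
Mark J: refs=I null, marked=A B C D F G H I J
Unmarked (collected): E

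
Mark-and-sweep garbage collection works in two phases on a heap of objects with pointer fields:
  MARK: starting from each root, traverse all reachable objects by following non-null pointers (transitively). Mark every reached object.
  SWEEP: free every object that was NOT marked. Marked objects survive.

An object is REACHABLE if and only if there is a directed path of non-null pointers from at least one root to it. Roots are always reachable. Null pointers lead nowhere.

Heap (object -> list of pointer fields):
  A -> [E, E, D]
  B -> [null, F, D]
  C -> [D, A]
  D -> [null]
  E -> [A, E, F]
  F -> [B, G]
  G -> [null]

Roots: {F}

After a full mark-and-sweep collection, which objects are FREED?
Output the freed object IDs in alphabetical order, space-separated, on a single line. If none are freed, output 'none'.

Roots: F
Mark F: refs=B G, marked=F
Mark B: refs=null F D, marked=B F
Mark G: refs=null, marked=B F G
Mark D: refs=null, marked=B D F G
Unmarked (collected): A C E

Answer: A C E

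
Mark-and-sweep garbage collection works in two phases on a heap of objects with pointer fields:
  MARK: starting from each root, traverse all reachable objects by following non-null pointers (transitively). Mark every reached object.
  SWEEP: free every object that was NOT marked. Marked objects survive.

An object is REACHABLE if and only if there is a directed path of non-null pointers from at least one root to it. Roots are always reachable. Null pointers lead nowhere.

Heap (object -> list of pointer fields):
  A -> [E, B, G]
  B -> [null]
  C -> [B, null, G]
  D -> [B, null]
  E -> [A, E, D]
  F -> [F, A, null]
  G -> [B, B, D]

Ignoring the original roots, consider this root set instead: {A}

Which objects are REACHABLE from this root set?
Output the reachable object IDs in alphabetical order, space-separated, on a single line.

Roots: A
Mark A: refs=E B G, marked=A
Mark E: refs=A E D, marked=A E
Mark B: refs=null, marked=A B E
Mark G: refs=B B D, marked=A B E G
Mark D: refs=B null, marked=A B D E G
Unmarked (collected): C F

Answer: A B D E G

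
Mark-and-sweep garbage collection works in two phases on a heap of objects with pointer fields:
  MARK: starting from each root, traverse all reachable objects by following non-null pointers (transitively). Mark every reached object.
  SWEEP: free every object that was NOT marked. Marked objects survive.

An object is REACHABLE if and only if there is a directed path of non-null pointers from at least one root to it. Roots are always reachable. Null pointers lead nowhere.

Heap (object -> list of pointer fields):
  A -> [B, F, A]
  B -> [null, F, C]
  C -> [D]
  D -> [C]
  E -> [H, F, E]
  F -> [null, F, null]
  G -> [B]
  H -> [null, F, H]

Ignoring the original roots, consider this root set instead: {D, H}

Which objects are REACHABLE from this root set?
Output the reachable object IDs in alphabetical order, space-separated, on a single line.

Roots: D H
Mark D: refs=C, marked=D
Mark H: refs=null F H, marked=D H
Mark C: refs=D, marked=C D H
Mark F: refs=null F null, marked=C D F H
Unmarked (collected): A B E G

Answer: C D F H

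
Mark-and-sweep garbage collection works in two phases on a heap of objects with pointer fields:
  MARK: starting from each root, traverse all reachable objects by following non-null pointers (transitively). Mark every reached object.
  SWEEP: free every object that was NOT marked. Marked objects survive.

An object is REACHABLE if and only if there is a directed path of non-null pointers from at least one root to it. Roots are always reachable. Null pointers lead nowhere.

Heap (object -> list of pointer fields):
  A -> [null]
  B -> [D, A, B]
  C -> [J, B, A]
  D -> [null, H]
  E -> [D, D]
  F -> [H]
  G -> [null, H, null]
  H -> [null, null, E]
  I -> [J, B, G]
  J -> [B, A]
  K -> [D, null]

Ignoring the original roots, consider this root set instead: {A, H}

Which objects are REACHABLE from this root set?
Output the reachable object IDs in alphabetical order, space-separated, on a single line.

Roots: A H
Mark A: refs=null, marked=A
Mark H: refs=null null E, marked=A H
Mark E: refs=D D, marked=A E H
Mark D: refs=null H, marked=A D E H
Unmarked (collected): B C F G I J K

Answer: A D E H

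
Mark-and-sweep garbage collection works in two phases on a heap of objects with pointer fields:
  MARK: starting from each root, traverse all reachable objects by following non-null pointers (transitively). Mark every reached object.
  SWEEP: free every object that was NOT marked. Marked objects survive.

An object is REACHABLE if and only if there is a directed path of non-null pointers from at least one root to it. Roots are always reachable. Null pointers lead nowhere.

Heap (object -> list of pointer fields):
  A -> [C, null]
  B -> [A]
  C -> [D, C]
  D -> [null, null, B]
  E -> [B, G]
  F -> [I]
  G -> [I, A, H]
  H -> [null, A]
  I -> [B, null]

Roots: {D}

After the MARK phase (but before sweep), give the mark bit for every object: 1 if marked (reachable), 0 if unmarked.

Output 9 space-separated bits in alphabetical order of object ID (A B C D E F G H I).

Answer: 1 1 1 1 0 0 0 0 0

Derivation:
Roots: D
Mark D: refs=null null B, marked=D
Mark B: refs=A, marked=B D
Mark A: refs=C null, marked=A B D
Mark C: refs=D C, marked=A B C D
Unmarked (collected): E F G H I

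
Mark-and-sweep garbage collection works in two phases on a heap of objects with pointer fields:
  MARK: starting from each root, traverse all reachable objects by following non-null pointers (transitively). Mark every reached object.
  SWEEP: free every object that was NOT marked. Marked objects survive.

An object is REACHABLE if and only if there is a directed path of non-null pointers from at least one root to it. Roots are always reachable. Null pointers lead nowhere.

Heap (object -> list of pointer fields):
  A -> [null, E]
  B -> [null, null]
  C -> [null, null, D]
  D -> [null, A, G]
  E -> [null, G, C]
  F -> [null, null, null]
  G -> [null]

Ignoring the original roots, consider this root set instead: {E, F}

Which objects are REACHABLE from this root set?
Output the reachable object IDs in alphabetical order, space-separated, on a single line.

Roots: E F
Mark E: refs=null G C, marked=E
Mark F: refs=null null null, marked=E F
Mark G: refs=null, marked=E F G
Mark C: refs=null null D, marked=C E F G
Mark D: refs=null A G, marked=C D E F G
Mark A: refs=null E, marked=A C D E F G
Unmarked (collected): B

Answer: A C D E F G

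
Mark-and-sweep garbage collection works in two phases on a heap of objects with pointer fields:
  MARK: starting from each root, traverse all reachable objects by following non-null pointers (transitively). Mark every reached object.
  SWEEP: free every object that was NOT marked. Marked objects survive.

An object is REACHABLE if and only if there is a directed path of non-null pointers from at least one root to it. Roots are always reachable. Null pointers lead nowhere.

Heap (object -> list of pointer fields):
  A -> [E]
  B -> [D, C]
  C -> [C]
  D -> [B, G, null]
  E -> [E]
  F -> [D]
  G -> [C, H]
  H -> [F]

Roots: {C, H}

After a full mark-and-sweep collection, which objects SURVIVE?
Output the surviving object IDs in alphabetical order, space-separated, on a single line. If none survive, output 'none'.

Roots: C H
Mark C: refs=C, marked=C
Mark H: refs=F, marked=C H
Mark F: refs=D, marked=C F H
Mark D: refs=B G null, marked=C D F H
Mark B: refs=D C, marked=B C D F H
Mark G: refs=C H, marked=B C D F G H
Unmarked (collected): A E

Answer: B C D F G H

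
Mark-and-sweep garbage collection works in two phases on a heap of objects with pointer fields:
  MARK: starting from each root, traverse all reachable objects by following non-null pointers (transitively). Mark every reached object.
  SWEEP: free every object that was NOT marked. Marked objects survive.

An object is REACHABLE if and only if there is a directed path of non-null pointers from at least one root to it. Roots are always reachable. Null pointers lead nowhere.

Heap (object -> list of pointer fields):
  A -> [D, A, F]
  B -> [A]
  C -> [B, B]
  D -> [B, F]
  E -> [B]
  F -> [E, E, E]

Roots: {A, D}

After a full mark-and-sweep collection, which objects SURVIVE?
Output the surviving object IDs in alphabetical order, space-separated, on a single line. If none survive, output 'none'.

Roots: A D
Mark A: refs=D A F, marked=A
Mark D: refs=B F, marked=A D
Mark F: refs=E E E, marked=A D F
Mark B: refs=A, marked=A B D F
Mark E: refs=B, marked=A B D E F
Unmarked (collected): C

Answer: A B D E F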